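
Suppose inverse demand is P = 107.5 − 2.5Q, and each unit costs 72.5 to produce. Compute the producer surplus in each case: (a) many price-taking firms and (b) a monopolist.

Perfect competition: P = MC = 72.5, so 107.5 − 2.5Q = 72.5 and Q = 14.
PS = (72.5 − 72.5)·14 = 0.
A monopolist chooses Q where MR = MC. MR = 107.5 − 5Q; setting this equal to 72.5 gives Q = 7 and P = 90.
PS = (90 − 72.5)·7 = 122.5.

Competition: PS = 0; Monopoly: PS = 122.5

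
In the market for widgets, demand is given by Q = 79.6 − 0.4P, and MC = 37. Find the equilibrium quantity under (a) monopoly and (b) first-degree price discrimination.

Monopoly: Q = 32.4; Perfect PD: Q = 64.8

Inverting demand: P = 199 − 2.5Q.
Monopoly sets MR = MC: 199 − 5Q = 37 ⇒ Q = 32.4, P = 199 − 2.5·32.4 = 118.
Under first-degree price discrimination the firm charges each unit its demand price and produces up to where P = MC, i.e. Q = 64.8. Consumer surplus is zero; producer surplus equals total surplus.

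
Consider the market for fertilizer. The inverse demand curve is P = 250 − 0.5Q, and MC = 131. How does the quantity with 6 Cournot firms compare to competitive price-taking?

Cournot: Q = 204; Competition: Q = 238

Cournot with 6 identical firms: the symmetric best-response condition is 250 − 3.5q = 131. Each firm produces q = 34, total output Q = 204, price P = 148.
Perfect competition: P = MC = 131, so 250 − 0.5Q = 131 and Q = 238.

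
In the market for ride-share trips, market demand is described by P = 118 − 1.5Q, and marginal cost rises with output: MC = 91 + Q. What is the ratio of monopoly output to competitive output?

Q_m/Q_c = 0.625

Monopoly sets MR = MC: 118 − 3Q = 91 + Q ⇒ Q = 6.75, P = 118 − 1.5·6.75 = 107.875.
Under competition P = MC: 118 − 1.5Q = 91 + Q ⇒ Q = 10.8, P = 101.8.
Ratio Q_m/Q_c = 6.75/10.8 = 0.625.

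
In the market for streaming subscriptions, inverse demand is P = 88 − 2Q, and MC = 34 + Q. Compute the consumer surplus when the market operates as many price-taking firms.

CS = 324

Competitive equilibrium sets price equal to marginal cost: 88 − 2Q = 34 + Q, so Q = 18 and P = 52.
CS = ½·(88 − 52)·18 = 324.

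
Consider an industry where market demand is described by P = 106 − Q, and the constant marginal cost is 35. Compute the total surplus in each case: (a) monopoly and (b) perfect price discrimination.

Monopoly: TS = 1890.375; Perfect PD: TS = 2520.5

Monopoly sets MR = MC: 106 − 2Q = 35 ⇒ Q = 35.5, P = 106 − 35.5 = 70.5.
CS = ½·(106 − 70.5)·35.5 = 630.125; PS = (70.5 − 35)·35.5 = 1260.25; TS = 1890.375.
A perfectly discriminating monopolist sells every unit with P(Q) ≥ MC(Q), so output equals the competitive quantity Q = 71. Each buyer pays their reservation price, so CS = 0 and the firm captures all surplus.
TS = 2520.5 (equal to competitive TS).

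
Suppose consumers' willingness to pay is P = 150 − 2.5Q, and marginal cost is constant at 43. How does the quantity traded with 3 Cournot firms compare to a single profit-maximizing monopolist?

Cournot: Q = 32.1; Monopoly: Q = 21.4

With 3 symmetric Cournot firms, each firm's FOC gives 150 − 10q = 43, so q = 10.7, Q = 3·10.7 = 32.1, and P = 69.75.
A monopolist chooses Q where MR = MC. MR = 150 − 5Q; setting this equal to 43 gives Q = 21.4 and P = 96.5.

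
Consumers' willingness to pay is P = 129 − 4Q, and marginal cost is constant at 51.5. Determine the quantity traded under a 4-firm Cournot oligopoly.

With 4 symmetric Cournot firms, each firm's FOC gives 129 − 20q = 51.5, so q = 3.875, Q = 4·3.875 = 15.5, and P = 67.

Q = 15.5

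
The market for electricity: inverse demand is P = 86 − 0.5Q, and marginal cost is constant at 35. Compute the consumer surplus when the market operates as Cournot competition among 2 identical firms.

CS = 1156

In a 2-firm Cournot equilibrium, symmetry and the first-order condition give q = (86 − 35)/(1.5) = 34. So Q = 68 and P = 52.
CS = ½·(86 − 52)·68 = 1156.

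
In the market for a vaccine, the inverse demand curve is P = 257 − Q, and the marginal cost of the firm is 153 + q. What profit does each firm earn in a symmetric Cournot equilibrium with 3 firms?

With 3 symmetric Cournot firms, each firm's FOC gives 257 − 4q = 153 + q, so q = 20.8, Q = 3·20.8 = 62.4, and P = 194.6.
Each firm's profit = 194.6·20.8 − (153·20.8 + ½·1·20.8²) = 648.96.

π_i = 648.96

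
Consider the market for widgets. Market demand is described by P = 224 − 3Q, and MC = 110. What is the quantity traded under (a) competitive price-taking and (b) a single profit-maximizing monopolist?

Competition: Q = 38; Monopoly: Q = 19

Under competition P = MC = 110, so Q = (224 − 110)/3 = 38.
The monopolist equates marginal revenue to marginal cost: 224 − 6Q = 110, so Q = 19. From demand, P = 167.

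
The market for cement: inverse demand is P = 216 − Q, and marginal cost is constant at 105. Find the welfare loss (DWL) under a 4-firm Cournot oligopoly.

DWL = 246.42

Under competition P = MC = 105, so Q = (216 − 105)/1 = 111.
With 4 symmetric Cournot firms, each firm's FOC gives 216 − 5q = 105, so q = 22.2, Q = 4·22.2 = 88.8, and P = 127.2.
DWL is the triangle between Q = 88.8 and Q = 111: ½·(111 − 88.8)·(127.2 − 105) = 246.42.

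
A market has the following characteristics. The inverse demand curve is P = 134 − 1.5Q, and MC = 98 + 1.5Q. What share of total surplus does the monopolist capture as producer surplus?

Monopoly sets MR = MC: 134 − 3Q = 98 + 1.5Q ⇒ Q = 8, P = 134 − 1.5·8 = 122.
CS = ½·(134 − 122)·8 = 48.
PS = P·Q − VC(Q) = 122·8 − (98·8 + ½·1.5·8²) = 144.
Share captured = PS/TS = 144/192 = 0.75.

PS/TS = 0.75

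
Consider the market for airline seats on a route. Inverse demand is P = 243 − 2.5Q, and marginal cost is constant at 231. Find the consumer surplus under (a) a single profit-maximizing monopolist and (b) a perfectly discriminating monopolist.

Monopoly: CS = 7.2; Perfect PD: CS = 0

A monopolist chooses Q where MR = MC. MR = 243 − 5Q; setting this equal to 231 gives Q = 2.4 and P = 237.
CS = ½·(243 − 237)·2.4 = 7.2.
A perfectly discriminating monopolist sells every unit with P(Q) ≥ MC(Q), so output equals the competitive quantity Q = 4.8. Each buyer pays their reservation price, so CS = 0 and the firm captures all surplus.
CS = 0.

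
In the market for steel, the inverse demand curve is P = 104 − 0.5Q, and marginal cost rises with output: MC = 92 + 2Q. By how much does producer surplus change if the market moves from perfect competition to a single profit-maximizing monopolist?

Under competition P = MC: 104 − 0.5Q = 92 + 2Q ⇒ Q = 4.8, P = 101.6.
PS = P·Q − VC(Q) = 101.6·4.8 − (92·4.8 + ½·2·4.8²) = 23.04.
A monopolist chooses Q where MR = MC. MR = 104 − Q; setting this equal to 92 + 2Q gives Q = 4 and P = 102.
PS = P·Q − VC(Q) = 102·4 − (92·4 + ½·2·4²) = 24.
Change in producer surplus: 24 − 23.04 = 0.96.

Producer surplus rises by 0.96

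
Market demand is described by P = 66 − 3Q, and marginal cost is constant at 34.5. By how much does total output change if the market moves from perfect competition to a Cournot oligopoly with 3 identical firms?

Competitive firms price at marginal cost: P = 34.5, giving Q = 10.5.
In a 3-firm Cournot equilibrium, symmetry and the first-order condition give q = (66 − 34.5)/(12) = 2.625. So Q = 7.875 and P = 42.375.
Change in total output: 7.875 − 10.5 = −2.625.

Total output falls by 2.625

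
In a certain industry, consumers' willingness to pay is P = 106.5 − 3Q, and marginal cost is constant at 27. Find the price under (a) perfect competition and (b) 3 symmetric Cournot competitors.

Competitive firms price at marginal cost: P = 27, giving Q = 26.5.
In a 3-firm Cournot equilibrium, symmetry and the first-order condition give q = (106.5 − 27)/(12) = 6.625. So Q = 19.875 and P = 46.875.

Competition: P = 27; Cournot: P = 46.875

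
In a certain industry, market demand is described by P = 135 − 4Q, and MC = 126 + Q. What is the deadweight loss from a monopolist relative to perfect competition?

Competitive equilibrium sets price equal to marginal cost: 135 − 4Q = 126 + Q, so Q = 1.8 and P = 127.8.
The monopolist equates marginal revenue to marginal cost: 135 − 8Q = 126 + Q, so Q = 1. From demand, P = 131.
CS = ½·(135 − 127.8)·1.8 = 6.48; PS = (127.8·1.8 − 126·1.8 − ½·1·1.8²) = 1.62; TS = 8.1.
CS = ½·(135 − 131)·1 = 2; PS = (131·1 − 126·1 − ½·1·1²) = 4.5; TS = 6.5.
DWL = 8.1 − 6.5 = 1.6.

DWL = 1.6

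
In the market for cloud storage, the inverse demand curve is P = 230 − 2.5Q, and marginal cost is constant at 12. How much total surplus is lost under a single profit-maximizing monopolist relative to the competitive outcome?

Perfect competition: P = MC = 12, so 230 − 2.5Q = 12 and Q = 87.2.
The monopolist equates marginal revenue to marginal cost: 230 − 5Q = 12, so Q = 43.6. From demand, P = 121.
DWL is the triangle between Q = 43.6 and Q = 87.2: ½·(87.2 − 43.6)·(121 − 12) = 2376.2.

DWL = 2376.2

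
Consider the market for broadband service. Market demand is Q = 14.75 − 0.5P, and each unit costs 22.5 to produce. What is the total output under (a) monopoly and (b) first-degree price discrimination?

Monopoly: Q = 1.75; Perfect PD: Q = 3.5

Inverting demand: P = 29.5 − 2Q.
Monopoly sets MR = MC: 29.5 − 4Q = 22.5 ⇒ Q = 1.75, P = 29.5 − 2·1.75 = 26.
A perfectly discriminating monopolist sells every unit with P(Q) ≥ MC(Q), so output equals the competitive quantity Q = 3.5. Each buyer pays their reservation price, so CS = 0 and the firm captures all surplus.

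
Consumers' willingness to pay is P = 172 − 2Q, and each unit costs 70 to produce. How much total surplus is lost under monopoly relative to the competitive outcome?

Under competition P = MC = 70, so Q = (172 − 70)/2 = 51.
The monopolist equates marginal revenue to marginal cost: 172 − 4Q = 70, so Q = 25.5. From demand, P = 121.
DWL is the triangle between Q = 25.5 and Q = 51: ½·(51 − 25.5)·(121 − 70) = 650.25.

DWL = 650.25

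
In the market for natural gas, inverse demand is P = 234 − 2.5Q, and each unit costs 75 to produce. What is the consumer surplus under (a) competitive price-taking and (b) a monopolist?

Under competition P = MC = 75, so Q = (234 − 75)/2.5 = 63.6.
CS = ½·(234 − 75)·63.6 = 5056.2.
The monopolist equates marginal revenue to marginal cost: 234 − 5Q = 75, so Q = 31.8. From demand, P = 154.5.
CS = ½·(234 − 154.5)·31.8 = 1264.05.

Competition: CS = 5056.2; Monopoly: CS = 1264.05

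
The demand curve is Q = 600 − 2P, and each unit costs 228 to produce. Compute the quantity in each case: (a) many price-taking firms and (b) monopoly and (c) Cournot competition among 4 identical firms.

Inverting demand: P = 300 − 0.5Q.
Competitive firms price at marginal cost: P = 228, giving Q = 144.
A monopolist chooses Q where MR = MC. MR = 300 − Q; setting this equal to 228 gives Q = 72 and P = 264.
With 4 symmetric Cournot firms, each firm's FOC gives 300 − 2.5q = 228, so q = 28.8, Q = 4·28.8 = 115.2, and P = 242.4.

Competition: Q = 144; Monopoly: Q = 72; Cournot: Q = 115.2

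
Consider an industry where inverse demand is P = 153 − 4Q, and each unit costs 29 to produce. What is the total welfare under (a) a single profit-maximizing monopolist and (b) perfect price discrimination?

Monopoly: TS = 1441.5; Perfect PD: TS = 1922

Monopoly sets MR = MC: 153 − 8Q = 29 ⇒ Q = 15.5, P = 153 − 4·15.5 = 91.
CS = ½·(153 − 91)·15.5 = 480.5; PS = (91 − 29)·15.5 = 961; TS = 1441.5.
A perfectly discriminating monopolist sells every unit with P(Q) ≥ MC(Q), so output equals the competitive quantity Q = 31. Each buyer pays their reservation price, so CS = 0 and the firm captures all surplus.
TS = 1922 (equal to competitive TS).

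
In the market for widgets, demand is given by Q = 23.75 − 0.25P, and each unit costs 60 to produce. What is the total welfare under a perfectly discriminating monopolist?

Inverting demand: P = 95 − 4Q.
With perfect price discrimination, output is the efficient level Q = 8.75 (where demand meets MC), but every buyer pays their willingness to pay: CS = 0 and PS = total surplus.
TS = 153.125 (equal to competitive TS).

TS = 153.125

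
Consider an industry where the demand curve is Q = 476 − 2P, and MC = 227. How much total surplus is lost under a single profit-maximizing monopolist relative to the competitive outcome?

DWL = 30.25

Inverting demand: P = 238 − 0.5Q.
Under competition P = MC = 227, so Q = (238 − 227)/0.5 = 22.
The monopolist equates marginal revenue to marginal cost: 238 − Q = 227, so Q = 11. From demand, P = 232.5.
DWL is the triangle between Q = 11 and Q = 22: ½·(22 − 11)·(232.5 − 227) = 30.25.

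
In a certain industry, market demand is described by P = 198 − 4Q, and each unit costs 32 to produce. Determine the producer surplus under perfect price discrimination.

With perfect price discrimination, output is the efficient level Q = 41.5 (where demand meets MC), but every buyer pays their willingness to pay: CS = 0 and PS = total surplus.
PS = ½·(198 − 32)·41.5 = 3444.5.

PS = 3444.5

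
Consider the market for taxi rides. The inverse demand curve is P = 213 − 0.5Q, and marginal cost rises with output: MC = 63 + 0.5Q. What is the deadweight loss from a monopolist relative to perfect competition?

DWL = 1250

Competitive equilibrium sets price equal to marginal cost: 213 − 0.5Q = 63 + 0.5Q, so Q = 150 and P = 138.
Monopoly sets MR = MC: 213 − Q = 63 + 0.5Q ⇒ Q = 100, P = 213 − 0.5·100 = 163.
CS = ½·(213 − 138)·150 = 5625; PS = (138·150 − 63·150 − ½·0.5·150²) = 5625; TS = 11250.
CS = ½·(213 − 163)·100 = 2500; PS = (163·100 − 63·100 − ½·0.5·100²) = 7500; TS = 10000.
DWL = 11250 − 10000 = 1250.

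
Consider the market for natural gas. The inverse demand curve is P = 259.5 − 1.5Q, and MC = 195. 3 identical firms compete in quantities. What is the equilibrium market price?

In a 3-firm Cournot equilibrium, symmetry and the first-order condition give q = (259.5 − 195)/(6) = 10.75. So Q = 32.25 and P = 211.125.

P = 211.125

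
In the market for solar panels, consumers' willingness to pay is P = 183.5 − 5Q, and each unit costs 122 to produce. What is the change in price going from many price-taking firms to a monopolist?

Competitive firms price at marginal cost: P = 122, giving Q = 12.3.
A monopolist chooses Q where MR = MC. MR = 183.5 − 10Q; setting this equal to 122 gives Q = 6.15 and P = 152.75.
Change in price: 152.75 − 122 = 30.75.

P rises by 30.75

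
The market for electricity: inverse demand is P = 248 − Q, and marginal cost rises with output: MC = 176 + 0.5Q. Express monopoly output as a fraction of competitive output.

The monopolist equates marginal revenue to marginal cost: 248 − 2Q = 176 + 0.5Q, so Q = 28.8. From demand, P = 219.2.
Under competition P = MC: 248 − Q = 176 + 0.5Q ⇒ Q = 48, P = 200.
Ratio Q_m/Q_c = 28.8/48 = 0.6.

Q_m/Q_c = 0.6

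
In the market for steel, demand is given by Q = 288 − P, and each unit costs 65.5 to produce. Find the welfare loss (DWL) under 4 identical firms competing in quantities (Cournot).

Inverting demand: P = 288 − Q.
Under competition P = MC = 65.5, so Q = (288 − 65.5)/1 = 222.5.
Cournot with 4 identical firms: the symmetric best-response condition is 288 − 5q = 65.5. Each firm produces q = 44.5, total output Q = 178, price P = 110.
DWL is the triangle between Q = 178 and Q = 222.5: ½·(222.5 − 178)·(110 − 65.5) = 990.125.

DWL = 990.125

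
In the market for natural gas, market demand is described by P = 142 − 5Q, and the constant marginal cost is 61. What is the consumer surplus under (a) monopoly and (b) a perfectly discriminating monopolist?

The monopolist equates marginal revenue to marginal cost: 142 − 10Q = 61, so Q = 8.1. From demand, P = 101.5.
CS = ½·(142 − 101.5)·8.1 = 164.025.
A perfectly discriminating monopolist sells every unit with P(Q) ≥ MC(Q), so output equals the competitive quantity Q = 16.2. Each buyer pays their reservation price, so CS = 0 and the firm captures all surplus.
CS = 0.

Monopoly: CS = 164.025; Perfect PD: CS = 0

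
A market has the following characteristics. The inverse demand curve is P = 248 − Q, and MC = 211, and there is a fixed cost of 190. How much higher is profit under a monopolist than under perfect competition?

Competitive firms price at marginal cost: P = 211, giving Q = 37.
Profit = (211 − 211)·37 − 190 = −190.
A monopolist chooses Q where MR = MC. MR = 248 − 2Q; setting this equal to 211 gives Q = 18.5 and P = 229.5.
Profit = (229.5 − 211)·18.5 − 190 = 152.25.
Change in profit: 152.25 − −190 = 342.25.

π rises by 342.25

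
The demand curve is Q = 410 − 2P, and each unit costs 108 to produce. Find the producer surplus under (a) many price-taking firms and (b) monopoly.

Inverting demand: P = 205 − 0.5Q.
Competitive firms price at marginal cost: P = 108, giving Q = 194.
PS = (108 − 108)·194 = 0.
A monopolist chooses Q where MR = MC. MR = 205 − Q; setting this equal to 108 gives Q = 97 and P = 156.5.
PS = (156.5 − 108)·97 = 4704.5.

Competition: PS = 0; Monopoly: PS = 4704.5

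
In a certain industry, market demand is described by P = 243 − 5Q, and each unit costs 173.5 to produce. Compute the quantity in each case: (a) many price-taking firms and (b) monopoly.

Perfect competition: P = MC = 173.5, so 243 − 5Q = 173.5 and Q = 13.9.
Monopoly sets MR = MC: 243 − 10Q = 173.5 ⇒ Q = 6.95, P = 243 − 5·6.95 = 208.25.

Competition: Q = 13.9; Monopoly: Q = 6.95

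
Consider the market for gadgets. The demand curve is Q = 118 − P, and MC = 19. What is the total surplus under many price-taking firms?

TS = 4900.5

Inverting demand: P = 118 − Q.
Perfect competition: P = MC = 19, so 118 − Q = 19 and Q = 99.
CS = ½·(118 − 19)·99 = 4900.5; PS = (19 − 19)·99 = 0; TS = 4900.5.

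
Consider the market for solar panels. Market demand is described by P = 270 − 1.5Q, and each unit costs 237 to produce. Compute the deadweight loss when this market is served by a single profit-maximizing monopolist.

Competitive firms price at marginal cost: P = 237, giving Q = 22.
The monopolist equates marginal revenue to marginal cost: 270 − 3Q = 237, so Q = 11. From demand, P = 253.5.
DWL is the triangle between Q = 11 and Q = 22: ½·(22 − 11)·(253.5 − 237) = 90.75.

DWL = 90.75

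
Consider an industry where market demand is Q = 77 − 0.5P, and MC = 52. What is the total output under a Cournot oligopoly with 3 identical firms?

Inverting demand: P = 154 − 2Q.
With 3 symmetric Cournot firms, each firm's FOC gives 154 − 8q = 52, so q = 12.75, Q = 3·12.75 = 38.25, and P = 77.5.

Q = 38.25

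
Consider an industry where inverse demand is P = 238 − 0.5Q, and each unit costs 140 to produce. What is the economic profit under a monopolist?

The monopolist equates marginal revenue to marginal cost: 238 − Q = 140, so Q = 98. From demand, P = 189.
Profit = (189 − 140)·98 = 4802.

Profit = 4802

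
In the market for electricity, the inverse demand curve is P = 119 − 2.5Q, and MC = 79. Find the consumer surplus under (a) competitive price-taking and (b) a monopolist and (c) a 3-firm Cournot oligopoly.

Competitive firms price at marginal cost: P = 79, giving Q = 16.
CS = ½·(119 − 79)·16 = 320.
A monopolist chooses Q where MR = MC. MR = 119 − 5Q; setting this equal to 79 gives Q = 8 and P = 99.
CS = ½·(119 − 99)·8 = 80.
Cournot with 3 identical firms: the symmetric best-response condition is 119 − 10q = 79. Each firm produces q = 4, total output Q = 12, price P = 89.
CS = ½·(119 − 89)·12 = 180.

Competition: CS = 320; Monopoly: CS = 80; Cournot: CS = 180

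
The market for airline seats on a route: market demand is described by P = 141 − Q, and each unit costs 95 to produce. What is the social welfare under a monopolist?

The monopolist equates marginal revenue to marginal cost: 141 − 2Q = 95, so Q = 23. From demand, P = 118.
CS = ½·(141 − 118)·23 = 264.5; PS = (118 − 95)·23 = 529; TS = 793.5.

TS = 793.5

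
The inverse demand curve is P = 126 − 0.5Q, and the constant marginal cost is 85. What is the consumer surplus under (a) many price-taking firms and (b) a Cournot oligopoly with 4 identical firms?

Competition: CS = 1681; Cournot: CS = 1075.84

Competitive firms price at marginal cost: P = 85, giving Q = 82.
CS = ½·(126 − 85)·82 = 1681.
Cournot with 4 identical firms: the symmetric best-response condition is 126 − 2.5q = 85. Each firm produces q = 16.4, total output Q = 65.6, price P = 93.2.
CS = ½·(126 − 93.2)·65.6 = 1075.84.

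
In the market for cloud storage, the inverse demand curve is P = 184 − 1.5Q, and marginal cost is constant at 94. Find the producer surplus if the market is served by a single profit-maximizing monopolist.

PS = 1350

The monopolist equates marginal revenue to marginal cost: 184 − 3Q = 94, so Q = 30. From demand, P = 139.
PS = (139 − 94)·30 = 1350.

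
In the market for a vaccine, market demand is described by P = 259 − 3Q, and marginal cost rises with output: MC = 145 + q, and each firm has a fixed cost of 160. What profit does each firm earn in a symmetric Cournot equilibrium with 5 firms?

Cournot with 5 identical firms: the symmetric best-response condition is 259 − 18q = 145 + q. Each firm produces q = 6, total output Q = 30, price P = 169.
Each firm's profit = 169·6 − (145·6 + ½·1·6²) − 160 = −34.

π_i = −34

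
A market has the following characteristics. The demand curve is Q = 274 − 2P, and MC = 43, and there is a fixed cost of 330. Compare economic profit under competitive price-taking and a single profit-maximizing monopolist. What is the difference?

Inverting demand: P = 137 − 0.5Q.
Under competition P = MC = 43, so Q = (137 − 43)/0.5 = 188.
Profit = (43 − 43)·188 − 330 = −330.
A monopolist chooses Q where MR = MC. MR = 137 − Q; setting this equal to 43 gives Q = 94 and P = 90.
Profit = (90 − 43)·94 − 330 = 4088.
Change in economic profit: 4088 − −330 = 4418.

Economic profit rises by 4418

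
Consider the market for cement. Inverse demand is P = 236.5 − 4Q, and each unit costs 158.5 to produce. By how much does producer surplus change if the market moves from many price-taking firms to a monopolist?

Competitive firms price at marginal cost: P = 158.5, giving Q = 19.5.
PS = (158.5 − 158.5)·19.5 = 0.
The monopolist equates marginal revenue to marginal cost: 236.5 − 8Q = 158.5, so Q = 9.75. From demand, P = 197.5.
PS = (197.5 − 158.5)·9.75 = 380.25.
Change in producer surplus: 380.25 − 0 = 380.25.

Producer surplus rises by 380.25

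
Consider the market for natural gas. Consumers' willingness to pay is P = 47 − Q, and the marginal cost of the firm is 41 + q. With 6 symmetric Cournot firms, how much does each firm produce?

Cournot with 6 identical firms: the symmetric best-response condition is 47 − 7q = 41 + q. Each firm produces q = 0.75, total output Q = 4.5, price P = 42.5.

q_i = 0.75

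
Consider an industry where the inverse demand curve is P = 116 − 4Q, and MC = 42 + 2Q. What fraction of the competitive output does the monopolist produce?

Q_m/Q_c = 0.6

Monopoly sets MR = MC: 116 − 8Q = 42 + 2Q ⇒ Q = 7.4, P = 116 − 4·7.4 = 86.4.
Competitive equilibrium sets price equal to marginal cost: 116 − 4Q = 42 + 2Q, so Q = 37/3 and P = 200/3.
Ratio Q_m/Q_c = 7.4/(37/3) = 0.6.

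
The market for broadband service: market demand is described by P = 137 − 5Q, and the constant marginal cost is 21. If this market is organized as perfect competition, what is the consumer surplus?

Perfect competition: P = MC = 21, so 137 − 5Q = 21 and Q = 23.2.
CS = ½·(137 − 21)·23.2 = 1345.6.

CS = 1345.6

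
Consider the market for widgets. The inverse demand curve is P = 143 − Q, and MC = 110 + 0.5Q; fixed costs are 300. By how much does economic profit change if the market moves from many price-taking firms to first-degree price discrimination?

π rises by 242

Competitive equilibrium sets price equal to marginal cost: 143 − Q = 110 + 0.5Q, so Q = 22 and P = 121.
Profit = 121·22 − (110·22 + ½·0.5·22²) − 300 = −179.
With perfect price discrimination, output is the efficient level Q = 22 (where demand meets MC), but every buyer pays their willingness to pay: CS = 0 and PS = total surplus.
PS equals the full surplus area, 363. Profit = 363 − 300 = 63.
Change in economic profit: 63 − −179 = 242.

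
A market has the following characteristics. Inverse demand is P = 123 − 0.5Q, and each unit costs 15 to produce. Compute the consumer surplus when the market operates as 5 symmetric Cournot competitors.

CS = 8100

With 5 symmetric Cournot firms, each firm's FOC gives 123 − 3q = 15, so q = 36, Q = 5·36 = 180, and P = 33.
CS = ½·(123 − 33)·180 = 8100.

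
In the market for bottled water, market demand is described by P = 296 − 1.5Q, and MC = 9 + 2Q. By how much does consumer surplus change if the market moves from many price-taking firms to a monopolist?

Under competition P = MC: 296 − 1.5Q = 9 + 2Q ⇒ Q = 82, P = 173.
CS = ½·(296 − 173)·82 = 5043.
A monopolist chooses Q where MR = MC. MR = 296 − 3Q; setting this equal to 9 + 2Q gives Q = 57.4 and P = 209.9.
CS = ½·(296 − 209.9)·57.4 = 2471.07.
Change in consumer surplus: 2471.07 − 5043 = −2571.93.

CS falls by 2571.93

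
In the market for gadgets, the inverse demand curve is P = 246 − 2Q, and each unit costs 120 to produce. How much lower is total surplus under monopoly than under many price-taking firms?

TS falls by 992.25

Perfect competition: P = MC = 120, so 246 − 2Q = 120 and Q = 63.
CS = ½·(246 − 120)·63 = 3969; PS = (120 − 120)·63 = 0; TS = 3969.
Monopoly sets MR = MC: 246 − 4Q = 120 ⇒ Q = 31.5, P = 246 − 2·31.5 = 183.
CS = ½·(246 − 183)·31.5 = 992.25; PS = (183 − 120)·31.5 = 1984.5; TS = 2976.75.
Change in total surplus: 2976.75 − 3969 = −992.25.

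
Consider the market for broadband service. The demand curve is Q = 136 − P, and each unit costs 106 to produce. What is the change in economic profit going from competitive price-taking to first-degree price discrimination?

Inverting demand: P = 136 − Q.
Competitive firms price at marginal cost: P = 106, giving Q = 30.
Profit = (106 − 106)·30 = 0.
Under first-degree price discrimination the firm charges each unit its demand price and produces up to where P = MC, i.e. Q = 30. Consumer surplus is zero; producer surplus equals total surplus.
PS equals the full surplus area, 450. Profit = 450 = 450.
Change in economic profit: 450 − 0 = 450.

π rises by 450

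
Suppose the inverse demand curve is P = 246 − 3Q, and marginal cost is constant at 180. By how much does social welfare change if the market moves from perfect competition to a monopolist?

Social welfare falls by 181.5

Perfect competition: P = MC = 180, so 246 − 3Q = 180 and Q = 22.
CS = ½·(246 − 180)·22 = 726; PS = (180 − 180)·22 = 0; TS = 726.
The monopolist equates marginal revenue to marginal cost: 246 − 6Q = 180, so Q = 11. From demand, P = 213.
CS = ½·(246 − 213)·11 = 181.5; PS = (213 − 180)·11 = 363; TS = 544.5.
Change in social welfare: 544.5 − 726 = −181.5.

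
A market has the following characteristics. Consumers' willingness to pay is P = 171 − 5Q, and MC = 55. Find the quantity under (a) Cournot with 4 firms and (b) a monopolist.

With 4 symmetric Cournot firms, each firm's FOC gives 171 − 25q = 55, so q = 4.64, Q = 4·4.64 = 18.56, and P = 78.2.
The monopolist equates marginal revenue to marginal cost: 171 − 10Q = 55, so Q = 11.6. From demand, P = 113.

Cournot: Q = 18.56; Monopoly: Q = 11.6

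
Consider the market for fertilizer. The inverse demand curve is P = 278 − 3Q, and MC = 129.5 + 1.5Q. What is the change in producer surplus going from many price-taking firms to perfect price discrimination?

Competitive equilibrium sets price equal to marginal cost: 278 − 3Q = 129.5 + 1.5Q, so Q = 33 and P = 179.
PS = P·Q − VC(Q) = 179·33 − (129.5·33 + ½·1.5·33²) = 816.75.
A perfectly discriminating monopolist sells every unit with P(Q) ≥ MC(Q), so output equals the competitive quantity Q = 33. Each buyer pays their reservation price, so CS = 0 and the firm captures all surplus.
PS = ½·(278 − 129.5)·33 = 2450.25.
Change in producer surplus: 2450.25 − 816.75 = 1633.5.

PS rises by 1633.5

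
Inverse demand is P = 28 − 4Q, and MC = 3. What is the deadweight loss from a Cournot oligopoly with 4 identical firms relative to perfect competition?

Perfect competition: P = MC = 3, so 28 − 4Q = 3 and Q = 6.25.
Cournot with 4 identical firms: the symmetric best-response condition is 28 − 20q = 3. Each firm produces q = 1.25, total output Q = 5, price P = 8.
DWL is the triangle between Q = 5 and Q = 6.25: ½·(6.25 − 5)·(8 − 3) = 3.125.

DWL = 3.125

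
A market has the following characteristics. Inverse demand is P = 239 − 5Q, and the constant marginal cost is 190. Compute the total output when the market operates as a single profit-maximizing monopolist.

Monopoly sets MR = MC: 239 − 10Q = 190 ⇒ Q = 4.9, P = 239 − 5·4.9 = 214.5.

Q = 4.9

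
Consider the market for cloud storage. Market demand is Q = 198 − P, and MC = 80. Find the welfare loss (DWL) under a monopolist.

DWL = 1740.5

Inverting demand: P = 198 − Q.
Perfect competition: P = MC = 80, so 198 − Q = 80 and Q = 118.
Monopoly sets MR = MC: 198 − 2Q = 80 ⇒ Q = 59, P = 198 − 59 = 139.
DWL is the triangle between Q = 59 and Q = 118: ½·(118 − 59)·(139 − 80) = 1740.5.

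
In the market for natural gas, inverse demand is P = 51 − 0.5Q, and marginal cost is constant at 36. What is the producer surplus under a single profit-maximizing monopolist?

PS = 112.5

Monopoly sets MR = MC: 51 − Q = 36 ⇒ Q = 15, P = 51 − 0.5·15 = 43.5.
PS = (43.5 − 36)·15 = 112.5.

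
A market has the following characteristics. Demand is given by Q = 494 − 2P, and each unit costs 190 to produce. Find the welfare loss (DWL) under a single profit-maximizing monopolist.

Inverting demand: P = 247 − 0.5Q.
Perfect competition: P = MC = 190, so 247 − 0.5Q = 190 and Q = 114.
The monopolist equates marginal revenue to marginal cost: 247 − Q = 190, so Q = 57. From demand, P = 218.5.
DWL is the triangle between Q = 57 and Q = 114: ½·(114 − 57)·(218.5 − 190) = 812.25.

DWL = 812.25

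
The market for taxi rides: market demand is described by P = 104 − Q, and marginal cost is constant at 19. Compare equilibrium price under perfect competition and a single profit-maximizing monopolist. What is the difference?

Equilibrium price rises by 42.5

Competitive firms price at marginal cost: P = 19, giving Q = 85.
Monopoly sets MR = MC: 104 − 2Q = 19 ⇒ Q = 42.5, P = 104 − 42.5 = 61.5.
Change in equilibrium price: 61.5 − 19 = 42.5.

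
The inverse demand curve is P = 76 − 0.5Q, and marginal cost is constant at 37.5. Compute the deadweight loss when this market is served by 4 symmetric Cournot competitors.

Under competition P = MC = 37.5, so Q = (76 − 37.5)/0.5 = 77.
With 4 symmetric Cournot firms, each firm's FOC gives 76 − 2.5q = 37.5, so q = 15.4, Q = 4·15.4 = 61.6, and P = 45.2.
DWL is the triangle between Q = 61.6 and Q = 77: ½·(77 − 61.6)·(45.2 − 37.5) = 59.29.

DWL = 59.29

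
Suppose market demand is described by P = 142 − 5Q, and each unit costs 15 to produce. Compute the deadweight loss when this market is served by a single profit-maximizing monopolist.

Under competition P = MC = 15, so Q = (142 − 15)/5 = 25.4.
A monopolist chooses Q where MR = MC. MR = 142 − 10Q; setting this equal to 15 gives Q = 12.7 and P = 78.5.
DWL is the triangle between Q = 12.7 and Q = 25.4: ½·(25.4 − 12.7)·(78.5 − 15) = 403.225.

DWL = 403.225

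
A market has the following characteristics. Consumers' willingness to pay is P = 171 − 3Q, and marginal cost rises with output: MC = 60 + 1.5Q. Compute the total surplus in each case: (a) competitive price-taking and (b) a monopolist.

Competitive equilibrium sets price equal to marginal cost: 171 − 3Q = 60 + 1.5Q, so Q = 74/3 and P = 97.
CS = ½·(171 − 97)·74/3 = 2738/3; PS = (97·74/3 − 60·74/3 − ½·1.5·(74/3)²) = 1369/3; TS = 1369.
A monopolist chooses Q where MR = MC. MR = 171 − 6Q; setting this equal to 60 + 1.5Q gives Q = 14.8 and P = 126.6.
CS = ½·(171 − 126.6)·14.8 = 328.56; PS = (126.6·14.8 − 60·14.8 − ½·1.5·14.8²) = 821.4; TS = 1149.96.

Competition: TS = 1369; Monopoly: TS = 1149.96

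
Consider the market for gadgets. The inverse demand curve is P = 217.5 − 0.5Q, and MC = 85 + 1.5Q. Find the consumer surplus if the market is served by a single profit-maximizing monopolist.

A monopolist chooses Q where MR = MC. MR = 217.5 − Q; setting this equal to 85 + 1.5Q gives Q = 53 and P = 191.
CS = ½·(217.5 − 191)·53 = 702.25.

CS = 702.25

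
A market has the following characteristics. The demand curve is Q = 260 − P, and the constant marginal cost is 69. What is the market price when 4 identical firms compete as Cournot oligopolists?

P = 107.2

Inverting demand: P = 260 − Q.
In a 4-firm Cournot equilibrium, symmetry and the first-order condition give q = (260 − 69)/(5) = 38.2. So Q = 152.8 and P = 107.2.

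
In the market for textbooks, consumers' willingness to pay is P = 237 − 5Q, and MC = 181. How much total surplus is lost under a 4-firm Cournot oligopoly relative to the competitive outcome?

DWL = 12.544

Perfect competition: P = MC = 181, so 237 − 5Q = 181 and Q = 11.2.
With 4 symmetric Cournot firms, each firm's FOC gives 237 − 25q = 181, so q = 2.24, Q = 4·2.24 = 8.96, and P = 192.2.
DWL is the triangle between Q = 8.96 and Q = 11.2: ½·(11.2 − 8.96)·(192.2 − 181) = 12.544.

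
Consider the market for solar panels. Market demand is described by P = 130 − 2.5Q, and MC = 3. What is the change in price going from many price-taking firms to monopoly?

Perfect competition: P = MC = 3, so 130 − 2.5Q = 3 and Q = 50.8.
A monopolist chooses Q where MR = MC. MR = 130 − 5Q; setting this equal to 3 gives Q = 25.4 and P = 66.5.
Change in price: 66.5 − 3 = 63.5.

Price rises by 63.5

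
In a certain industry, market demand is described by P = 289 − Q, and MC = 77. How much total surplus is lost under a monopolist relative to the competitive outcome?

DWL = 5618

Perfect competition: P = MC = 77, so 289 − Q = 77 and Q = 212.
A monopolist chooses Q where MR = MC. MR = 289 − 2Q; setting this equal to 77 gives Q = 106 and P = 183.
DWL is the triangle between Q = 106 and Q = 212: ½·(212 − 106)·(183 − 77) = 5618.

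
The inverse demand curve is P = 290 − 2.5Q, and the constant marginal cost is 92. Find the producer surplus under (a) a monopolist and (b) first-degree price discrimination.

Monopoly: PS = 3920.4; Perfect PD: PS = 7840.8

The monopolist equates marginal revenue to marginal cost: 290 − 5Q = 92, so Q = 39.6. From demand, P = 191.
PS = (191 − 92)·39.6 = 3920.4.
Under first-degree price discrimination the firm charges each unit its demand price and produces up to where P = MC, i.e. Q = 79.2. Consumer surplus is zero; producer surplus equals total surplus.
PS = ½·(290 − 92)·79.2 = 7840.8.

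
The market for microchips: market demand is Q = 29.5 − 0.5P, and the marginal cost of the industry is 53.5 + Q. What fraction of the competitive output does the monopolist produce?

Inverting demand: P = 59 − 2Q.
Monopoly sets MR = MC: 59 − 4Q = 53.5 + Q ⇒ Q = 1.1, P = 59 − 2·1.1 = 56.8.
Under competition P = MC: 59 − 2Q = 53.5 + Q ⇒ Q = 11/6, P = 166/3.
Ratio Q_m/Q_c = 1.1/(11/6) = 0.6.

Q_m/Q_c = 0.6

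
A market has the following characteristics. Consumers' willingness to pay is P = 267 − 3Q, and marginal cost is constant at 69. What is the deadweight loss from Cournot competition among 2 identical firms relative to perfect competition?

Competitive firms price at marginal cost: P = 69, giving Q = 66.
Cournot with 2 identical firms: the symmetric best-response condition is 267 − 9q = 69. Each firm produces q = 22, total output Q = 44, price P = 135.
DWL is the triangle between Q = 44 and Q = 66: ½·(66 − 44)·(135 − 69) = 726.

DWL = 726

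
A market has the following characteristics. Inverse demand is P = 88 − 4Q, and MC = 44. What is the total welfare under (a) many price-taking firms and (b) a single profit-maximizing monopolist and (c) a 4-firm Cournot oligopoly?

Perfect competition: P = MC = 44, so 88 − 4Q = 44 and Q = 11.
CS = ½·(88 − 44)·11 = 242; PS = (44 − 44)·11 = 0; TS = 242.
The monopolist equates marginal revenue to marginal cost: 88 − 8Q = 44, so Q = 5.5. From demand, P = 66.
CS = ½·(88 − 66)·5.5 = 60.5; PS = (66 − 44)·5.5 = 121; TS = 181.5.
Cournot with 4 identical firms: the symmetric best-response condition is 88 − 20q = 44. Each firm produces q = 2.2, total output Q = 8.8, price P = 52.8.
CS = ½·(88 − 52.8)·8.8 = 154.88; PS = (52.8 − 44)·8.8 = 77.44; TS = 232.32.

Competition: TS = 242; Monopoly: TS = 181.5; Cournot: TS = 232.32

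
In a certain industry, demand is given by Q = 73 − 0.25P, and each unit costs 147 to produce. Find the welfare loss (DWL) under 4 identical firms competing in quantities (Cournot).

Inverting demand: P = 292 − 4Q.
Perfect competition: P = MC = 147, so 292 − 4Q = 147 and Q = 36.25.
With 4 symmetric Cournot firms, each firm's FOC gives 292 − 20q = 147, so q = 7.25, Q = 4·7.25 = 29, and P = 176.
DWL is the triangle between Q = 29 and Q = 36.25: ½·(36.25 − 29)·(176 − 147) = 105.125.

DWL = 105.125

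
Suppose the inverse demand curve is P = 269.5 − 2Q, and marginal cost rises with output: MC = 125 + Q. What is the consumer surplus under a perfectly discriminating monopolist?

Under first-degree price discrimination the firm charges each unit its demand price and produces up to where P = MC, i.e. Q = 289/6. Consumer surplus is zero; producer surplus equals total surplus.
CS = 0.

CS = 0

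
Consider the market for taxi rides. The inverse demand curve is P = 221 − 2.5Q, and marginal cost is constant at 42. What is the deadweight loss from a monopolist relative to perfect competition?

Under competition P = MC = 42, so Q = (221 − 42)/2.5 = 71.6.
A monopolist chooses Q where MR = MC. MR = 221 − 5Q; setting this equal to 42 gives Q = 35.8 and P = 131.5.
DWL is the triangle between Q = 35.8 and Q = 71.6: ½·(71.6 − 35.8)·(131.5 − 42) = 1602.05.

DWL = 1602.05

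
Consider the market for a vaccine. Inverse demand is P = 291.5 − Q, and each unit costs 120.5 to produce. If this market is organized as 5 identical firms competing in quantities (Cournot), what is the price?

In a 5-firm Cournot equilibrium, symmetry and the first-order condition give q = (291.5 − 120.5)/(6) = 28.5. So Q = 142.5 and P = 149.

P = 149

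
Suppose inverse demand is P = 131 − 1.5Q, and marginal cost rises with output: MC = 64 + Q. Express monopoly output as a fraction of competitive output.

Q_m/Q_c = 0.625

A monopolist chooses Q where MR = MC. MR = 131 − 3Q; setting this equal to 64 + Q gives Q = 16.75 and P = 105.875.
Under competition P = MC: 131 − 1.5Q = 64 + Q ⇒ Q = 26.8, P = 90.8.
Ratio Q_m/Q_c = 16.75/26.8 = 0.625.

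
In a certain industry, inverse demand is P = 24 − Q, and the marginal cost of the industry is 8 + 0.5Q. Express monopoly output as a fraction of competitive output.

Q_m/Q_c = 0.6

A monopolist chooses Q where MR = MC. MR = 24 − 2Q; setting this equal to 8 + 0.5Q gives Q = 6.4 and P = 17.6.
Under competition P = MC: 24 − Q = 8 + 0.5Q ⇒ Q = 32/3, P = 40/3.
Ratio Q_m/Q_c = 6.4/(32/3) = 0.6.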